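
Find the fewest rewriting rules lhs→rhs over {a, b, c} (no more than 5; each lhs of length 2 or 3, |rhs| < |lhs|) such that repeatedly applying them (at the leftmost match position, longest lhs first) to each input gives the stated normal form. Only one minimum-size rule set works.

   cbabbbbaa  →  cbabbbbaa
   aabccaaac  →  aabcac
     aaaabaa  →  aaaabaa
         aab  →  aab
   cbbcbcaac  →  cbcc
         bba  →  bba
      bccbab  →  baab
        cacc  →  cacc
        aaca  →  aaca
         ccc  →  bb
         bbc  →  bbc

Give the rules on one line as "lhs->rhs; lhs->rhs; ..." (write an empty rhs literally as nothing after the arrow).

  | cbabbbbaa
  | aabccaaac => aabcac
  | aaaabaa
  | aab

bcb->c; caa->; ccb->a; ccc->bb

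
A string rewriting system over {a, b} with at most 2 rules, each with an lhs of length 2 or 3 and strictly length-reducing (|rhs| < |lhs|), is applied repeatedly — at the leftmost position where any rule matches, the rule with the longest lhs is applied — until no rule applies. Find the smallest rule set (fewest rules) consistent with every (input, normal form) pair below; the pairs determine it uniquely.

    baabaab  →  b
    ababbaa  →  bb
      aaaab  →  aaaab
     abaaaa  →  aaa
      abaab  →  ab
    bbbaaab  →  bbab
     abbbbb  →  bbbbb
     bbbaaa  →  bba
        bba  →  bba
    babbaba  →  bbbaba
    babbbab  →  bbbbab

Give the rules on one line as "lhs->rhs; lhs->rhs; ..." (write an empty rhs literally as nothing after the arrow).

abb->bb; baa->

  | baabaab => baab => b
  | ababbaa => abbbaa => bbbaa => bb
  | aaaab
  | abaaaa => aaa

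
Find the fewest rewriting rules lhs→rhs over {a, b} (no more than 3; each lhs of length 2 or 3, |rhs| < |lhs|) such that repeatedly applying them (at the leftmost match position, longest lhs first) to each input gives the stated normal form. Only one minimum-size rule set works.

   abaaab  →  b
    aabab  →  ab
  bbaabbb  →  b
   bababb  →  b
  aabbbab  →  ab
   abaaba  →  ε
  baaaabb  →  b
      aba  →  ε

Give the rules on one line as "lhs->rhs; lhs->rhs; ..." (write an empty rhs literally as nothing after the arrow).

aa->; ba->a; bb->b

  | abaaab => aaaab => aab => b
  | aabab => bab => ab
  | bbaabbb => baabbb => aabbb => bbb => bb => b
  | bababb => ababb => aabb => bb => b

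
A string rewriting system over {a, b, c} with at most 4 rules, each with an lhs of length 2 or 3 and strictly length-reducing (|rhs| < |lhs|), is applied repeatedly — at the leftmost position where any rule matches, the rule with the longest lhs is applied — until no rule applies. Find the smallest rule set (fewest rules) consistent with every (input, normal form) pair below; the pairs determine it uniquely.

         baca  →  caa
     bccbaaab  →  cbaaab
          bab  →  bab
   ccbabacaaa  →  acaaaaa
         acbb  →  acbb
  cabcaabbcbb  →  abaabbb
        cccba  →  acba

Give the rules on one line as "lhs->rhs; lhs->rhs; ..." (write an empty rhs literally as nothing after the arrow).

abc->cb; bac->ca; bc->; cc->a

  | baca => caa
  | bccbaaab => cbaaab
  | bab
  | ccbabacaaa => ababacaaa => abacaaaa => acaaaaa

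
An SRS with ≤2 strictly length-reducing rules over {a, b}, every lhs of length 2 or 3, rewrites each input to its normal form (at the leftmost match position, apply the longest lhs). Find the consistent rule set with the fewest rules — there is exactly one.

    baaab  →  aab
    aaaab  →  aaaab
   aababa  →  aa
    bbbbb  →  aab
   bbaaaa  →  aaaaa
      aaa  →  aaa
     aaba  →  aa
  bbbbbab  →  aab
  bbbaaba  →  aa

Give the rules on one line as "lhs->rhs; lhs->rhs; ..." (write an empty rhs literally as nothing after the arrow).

ba->; bb->a

  | baaab => aab
  | aaaab
  | aababa => aaba => aa
  | bbbbb => abbb => aab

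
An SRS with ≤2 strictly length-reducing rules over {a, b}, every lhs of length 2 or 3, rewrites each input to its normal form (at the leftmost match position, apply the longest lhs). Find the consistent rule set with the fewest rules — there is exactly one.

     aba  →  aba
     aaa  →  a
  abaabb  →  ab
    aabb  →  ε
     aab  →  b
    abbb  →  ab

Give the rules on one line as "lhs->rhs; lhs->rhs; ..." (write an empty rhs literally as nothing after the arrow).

  | aba
  | aaa => a
  | abaabb => abbb => ab
  | aabb => bb => ε

aa->; bb->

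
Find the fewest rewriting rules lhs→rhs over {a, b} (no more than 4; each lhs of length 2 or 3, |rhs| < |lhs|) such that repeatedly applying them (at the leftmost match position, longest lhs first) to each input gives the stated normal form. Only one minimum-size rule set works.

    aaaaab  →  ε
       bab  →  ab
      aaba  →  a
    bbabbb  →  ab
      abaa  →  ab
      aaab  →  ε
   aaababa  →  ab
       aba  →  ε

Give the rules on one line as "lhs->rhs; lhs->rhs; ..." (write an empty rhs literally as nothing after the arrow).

aa->; aaa->ab; ba->a; bb->a

  | aaaaab => abaab => aaab => abb => aa => ε
  | bab => ab
  | aaba => ba => a
  | bbabbb => aabbb => bbb => ab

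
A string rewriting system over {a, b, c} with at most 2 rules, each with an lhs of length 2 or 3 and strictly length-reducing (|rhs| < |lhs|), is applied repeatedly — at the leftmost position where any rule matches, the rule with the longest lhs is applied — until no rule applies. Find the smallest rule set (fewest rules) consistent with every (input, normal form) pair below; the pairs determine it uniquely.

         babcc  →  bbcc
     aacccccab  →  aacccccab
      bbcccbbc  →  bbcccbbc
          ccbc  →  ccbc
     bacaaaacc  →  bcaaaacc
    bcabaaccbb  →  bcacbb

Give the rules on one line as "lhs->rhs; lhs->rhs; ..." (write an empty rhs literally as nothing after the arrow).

  | babcc => bbcc
  | aacccccab
  | bbcccbbc
  | ccbc

abc->a; ba->b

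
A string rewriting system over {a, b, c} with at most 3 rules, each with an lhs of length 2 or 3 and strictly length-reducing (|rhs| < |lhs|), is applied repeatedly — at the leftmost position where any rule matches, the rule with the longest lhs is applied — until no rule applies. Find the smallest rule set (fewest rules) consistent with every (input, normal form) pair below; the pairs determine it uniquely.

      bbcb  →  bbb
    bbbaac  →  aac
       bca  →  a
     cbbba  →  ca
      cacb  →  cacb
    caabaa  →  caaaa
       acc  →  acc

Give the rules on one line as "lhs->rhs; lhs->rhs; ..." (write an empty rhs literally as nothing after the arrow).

  | bbcb => bbb
  | bbbaac => bbaac => baac => aac
  | bca => ba => a
  | cbbba => cbba => cba => ca

ba->a; bc->b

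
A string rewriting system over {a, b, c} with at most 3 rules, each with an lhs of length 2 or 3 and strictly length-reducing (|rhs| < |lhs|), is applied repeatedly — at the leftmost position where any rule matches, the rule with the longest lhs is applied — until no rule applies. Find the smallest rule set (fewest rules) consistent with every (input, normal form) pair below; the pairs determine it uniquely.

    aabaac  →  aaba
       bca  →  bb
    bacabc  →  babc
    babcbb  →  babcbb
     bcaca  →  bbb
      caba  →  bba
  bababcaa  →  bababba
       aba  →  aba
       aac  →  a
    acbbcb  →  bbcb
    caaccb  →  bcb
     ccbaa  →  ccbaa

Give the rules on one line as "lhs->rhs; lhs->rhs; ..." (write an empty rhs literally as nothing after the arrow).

ac->; ca->b

  | aabaac => aaba
  | bca => bb
  | bacabc => babc
  | babcbb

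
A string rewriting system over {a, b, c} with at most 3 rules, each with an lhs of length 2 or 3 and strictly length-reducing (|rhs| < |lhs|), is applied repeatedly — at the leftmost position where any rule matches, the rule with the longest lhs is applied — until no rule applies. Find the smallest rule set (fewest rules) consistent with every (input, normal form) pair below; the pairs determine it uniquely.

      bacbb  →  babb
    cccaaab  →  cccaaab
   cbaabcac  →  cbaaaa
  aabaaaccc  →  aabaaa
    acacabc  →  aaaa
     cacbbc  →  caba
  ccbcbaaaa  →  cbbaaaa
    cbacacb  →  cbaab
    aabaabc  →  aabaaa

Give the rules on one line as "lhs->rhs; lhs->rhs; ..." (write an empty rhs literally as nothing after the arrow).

  | bacbb => babb
  | cccaaab
  | cbaabcac => cbaaaac => cbaaaa
  | aabaaaccc => aabaaacc => aabaaac => aabaaa

ac->a; bc->a; cbc->b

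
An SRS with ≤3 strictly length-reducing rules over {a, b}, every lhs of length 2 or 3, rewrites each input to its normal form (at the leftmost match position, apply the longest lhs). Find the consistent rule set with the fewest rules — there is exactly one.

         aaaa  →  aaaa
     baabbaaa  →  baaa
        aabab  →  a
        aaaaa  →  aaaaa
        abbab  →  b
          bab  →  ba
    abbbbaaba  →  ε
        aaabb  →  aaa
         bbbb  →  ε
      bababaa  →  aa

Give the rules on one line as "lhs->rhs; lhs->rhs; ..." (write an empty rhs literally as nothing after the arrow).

ab->a; aba->; bb->

  | aaaa
  | baabbaaa => baabaaa => baaa
  | aabab => ab => a
  | aaaaa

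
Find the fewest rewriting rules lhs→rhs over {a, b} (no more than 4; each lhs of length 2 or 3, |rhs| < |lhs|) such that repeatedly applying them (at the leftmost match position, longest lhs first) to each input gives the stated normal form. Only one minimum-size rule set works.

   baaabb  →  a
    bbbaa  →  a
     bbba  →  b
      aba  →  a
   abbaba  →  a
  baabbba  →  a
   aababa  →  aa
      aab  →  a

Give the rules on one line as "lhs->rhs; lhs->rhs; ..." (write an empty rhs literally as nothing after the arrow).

ab->; ba->a; bba->

  | baaabb => aaabb => aab => a
  | bbbaa => ba => a
  | bbba => b
  | aba => a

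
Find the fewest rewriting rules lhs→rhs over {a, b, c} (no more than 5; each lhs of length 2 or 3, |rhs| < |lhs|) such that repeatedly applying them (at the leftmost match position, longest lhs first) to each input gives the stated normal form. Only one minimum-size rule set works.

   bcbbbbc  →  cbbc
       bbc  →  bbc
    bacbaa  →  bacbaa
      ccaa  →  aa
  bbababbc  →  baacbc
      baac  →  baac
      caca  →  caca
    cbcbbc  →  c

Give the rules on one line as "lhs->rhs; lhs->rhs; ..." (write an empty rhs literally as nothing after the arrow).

  | bcbbbbc => abbbc => cbbc
  | bbc
  | bacbaa
  | ccaa => aa

ab->c; bab->aa; bcb->a; cc->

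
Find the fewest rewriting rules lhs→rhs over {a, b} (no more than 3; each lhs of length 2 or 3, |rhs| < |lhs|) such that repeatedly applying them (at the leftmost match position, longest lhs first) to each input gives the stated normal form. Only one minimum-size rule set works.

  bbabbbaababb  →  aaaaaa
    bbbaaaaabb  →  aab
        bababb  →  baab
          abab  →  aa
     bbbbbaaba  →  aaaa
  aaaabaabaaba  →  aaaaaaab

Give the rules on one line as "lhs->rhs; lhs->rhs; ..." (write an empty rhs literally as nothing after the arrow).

  | bbabbbaababb => aabbbaababb => aaabaababb => aaabababb => aaabbabb => aaaaabb => aaaaaa
  | bbbaaaaabb => abaaaaabb => abaaaabb => abaaabb => abaabb => ababb => abbb => aab
  | bababb => babbb => baab
  | abab => abb => aa

aba->ab; bb->a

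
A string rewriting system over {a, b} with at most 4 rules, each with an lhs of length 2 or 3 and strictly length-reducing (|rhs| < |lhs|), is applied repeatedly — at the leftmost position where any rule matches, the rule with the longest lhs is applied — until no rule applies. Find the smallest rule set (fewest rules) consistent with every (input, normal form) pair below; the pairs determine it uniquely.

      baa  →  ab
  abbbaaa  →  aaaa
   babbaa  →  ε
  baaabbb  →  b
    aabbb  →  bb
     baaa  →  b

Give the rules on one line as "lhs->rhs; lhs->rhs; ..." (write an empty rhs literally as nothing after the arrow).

aab->; aba->b; baa->ab; bbb->

  | baa => ab
  | abbbaaa => aaaa
  | babbaa => babab => bbb => ε
  | baaabbb => ababbb => bbbb => b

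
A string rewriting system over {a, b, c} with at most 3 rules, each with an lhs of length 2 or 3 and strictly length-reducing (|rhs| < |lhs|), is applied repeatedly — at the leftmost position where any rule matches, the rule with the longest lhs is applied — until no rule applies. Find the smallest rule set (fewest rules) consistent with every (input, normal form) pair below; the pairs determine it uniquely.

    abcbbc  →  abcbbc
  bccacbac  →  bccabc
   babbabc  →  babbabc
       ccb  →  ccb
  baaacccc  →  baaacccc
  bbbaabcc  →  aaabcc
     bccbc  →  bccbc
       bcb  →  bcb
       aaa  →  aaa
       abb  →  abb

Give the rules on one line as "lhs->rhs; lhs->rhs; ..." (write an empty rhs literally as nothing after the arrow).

  | abcbbc
  | bccacbac => bccabc
  | babbabc
  | ccb

bbb->a; cba->b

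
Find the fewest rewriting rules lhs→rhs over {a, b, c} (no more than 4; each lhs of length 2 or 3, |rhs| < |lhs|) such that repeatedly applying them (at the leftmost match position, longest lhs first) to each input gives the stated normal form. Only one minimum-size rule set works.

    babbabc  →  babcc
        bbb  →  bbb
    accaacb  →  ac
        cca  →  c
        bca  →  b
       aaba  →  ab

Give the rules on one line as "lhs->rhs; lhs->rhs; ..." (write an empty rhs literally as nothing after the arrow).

  | babbabc => babcbc => babcc
  | bbb
  | accaacb => acacb => acb => ac
  | cca => c

aba->b; bba->bc; ca->; cb->c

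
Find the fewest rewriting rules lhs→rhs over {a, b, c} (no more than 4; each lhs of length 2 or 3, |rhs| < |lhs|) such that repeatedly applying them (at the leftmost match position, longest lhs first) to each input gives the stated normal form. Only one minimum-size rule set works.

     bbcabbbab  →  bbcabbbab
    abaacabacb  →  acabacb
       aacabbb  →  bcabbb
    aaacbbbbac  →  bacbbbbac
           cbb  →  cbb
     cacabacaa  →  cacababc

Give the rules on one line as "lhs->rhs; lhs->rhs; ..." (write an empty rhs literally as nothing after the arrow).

  | bbcabbbab
  | abaacabacb => acabacb
  | aacabbb => bcabbb
  | aaacbbbbac => bacbbbbac

aa->b; baa->; caa->bc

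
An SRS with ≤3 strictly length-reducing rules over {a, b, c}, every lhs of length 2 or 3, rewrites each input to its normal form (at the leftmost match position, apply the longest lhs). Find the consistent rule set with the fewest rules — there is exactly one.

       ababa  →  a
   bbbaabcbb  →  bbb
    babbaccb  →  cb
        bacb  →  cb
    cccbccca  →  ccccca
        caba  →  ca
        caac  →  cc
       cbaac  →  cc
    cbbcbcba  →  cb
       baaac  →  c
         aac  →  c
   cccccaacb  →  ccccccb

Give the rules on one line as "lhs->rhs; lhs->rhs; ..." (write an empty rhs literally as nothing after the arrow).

  | ababa => aba => a
  | bbbaabcbb => bbabcbb => bbcbb => bbb
  | babbaccb => bbaccb => bccb => cb
  | bacb => cb

ac->c; ba->; bc->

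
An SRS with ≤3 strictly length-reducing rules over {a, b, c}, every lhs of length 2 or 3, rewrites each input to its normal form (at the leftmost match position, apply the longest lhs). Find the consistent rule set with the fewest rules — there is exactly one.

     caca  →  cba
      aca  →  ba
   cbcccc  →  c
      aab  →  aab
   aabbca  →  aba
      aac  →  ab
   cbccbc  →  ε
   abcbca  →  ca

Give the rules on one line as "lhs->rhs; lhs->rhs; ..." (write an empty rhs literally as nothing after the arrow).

  | caca => cba
  | aca => ba
  | cbcccc => ccccc => ccc => c
  | aab

ac->b; bc->c; cc->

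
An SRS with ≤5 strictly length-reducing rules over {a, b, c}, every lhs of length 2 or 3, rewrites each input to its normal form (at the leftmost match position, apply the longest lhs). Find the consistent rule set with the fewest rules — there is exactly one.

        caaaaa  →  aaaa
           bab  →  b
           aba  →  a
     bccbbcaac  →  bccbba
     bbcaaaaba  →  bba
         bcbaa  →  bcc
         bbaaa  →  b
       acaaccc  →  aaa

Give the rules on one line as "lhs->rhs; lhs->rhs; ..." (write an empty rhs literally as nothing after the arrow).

  | caaaaa => aaaa
  | bab => b
  | aba => a
  | bccbbcaac => bccbbac => bccbba

ab->; ac->a; baa->c; ca->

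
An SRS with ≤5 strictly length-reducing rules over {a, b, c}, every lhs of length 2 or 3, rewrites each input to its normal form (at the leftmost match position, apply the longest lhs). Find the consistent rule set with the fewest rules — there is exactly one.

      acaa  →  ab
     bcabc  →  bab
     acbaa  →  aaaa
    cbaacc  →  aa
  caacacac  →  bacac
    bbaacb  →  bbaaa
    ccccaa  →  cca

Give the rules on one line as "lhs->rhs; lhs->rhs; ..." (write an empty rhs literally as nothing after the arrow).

acc->; bc->b; caa->b; cb->a

  | acaa => ab
  | bcabc => babc => bab
  | acbaa => aaaa
  | cbaacc => aaacc => aa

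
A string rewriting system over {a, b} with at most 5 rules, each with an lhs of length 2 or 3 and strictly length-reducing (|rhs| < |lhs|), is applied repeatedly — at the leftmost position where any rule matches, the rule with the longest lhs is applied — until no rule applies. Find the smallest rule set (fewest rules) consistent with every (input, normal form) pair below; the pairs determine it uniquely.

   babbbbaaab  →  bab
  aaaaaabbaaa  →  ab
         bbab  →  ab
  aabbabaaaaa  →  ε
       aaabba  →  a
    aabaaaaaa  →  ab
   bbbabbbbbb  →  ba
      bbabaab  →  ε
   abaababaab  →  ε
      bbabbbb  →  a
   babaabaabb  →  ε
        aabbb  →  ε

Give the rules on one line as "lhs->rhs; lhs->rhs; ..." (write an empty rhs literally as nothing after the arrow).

  | babbbbaaab => babbaaab => baaaab => babab => bab
  | aaaaaabbaaa => abaaabbaaa => aaabbaaa => abbbaaa => abaaa => aaa => ab
  | bbab => ab
  | aabbabaaaaa => bbbabaaaaa => babaaaaa => baaaaa => babaa => baa => bb => ε

aa->b; aaa->ab; aba->a; bb->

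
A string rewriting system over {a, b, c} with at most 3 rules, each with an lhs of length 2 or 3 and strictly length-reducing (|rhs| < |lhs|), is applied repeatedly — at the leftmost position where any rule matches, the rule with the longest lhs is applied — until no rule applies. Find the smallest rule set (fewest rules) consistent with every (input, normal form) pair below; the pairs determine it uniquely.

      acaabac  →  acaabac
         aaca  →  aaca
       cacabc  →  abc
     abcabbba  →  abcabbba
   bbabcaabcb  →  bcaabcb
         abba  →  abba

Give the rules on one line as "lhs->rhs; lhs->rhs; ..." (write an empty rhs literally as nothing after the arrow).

bab->; cac->

  | acaabac
  | aaca
  | cacabc => abc
  | abcabbba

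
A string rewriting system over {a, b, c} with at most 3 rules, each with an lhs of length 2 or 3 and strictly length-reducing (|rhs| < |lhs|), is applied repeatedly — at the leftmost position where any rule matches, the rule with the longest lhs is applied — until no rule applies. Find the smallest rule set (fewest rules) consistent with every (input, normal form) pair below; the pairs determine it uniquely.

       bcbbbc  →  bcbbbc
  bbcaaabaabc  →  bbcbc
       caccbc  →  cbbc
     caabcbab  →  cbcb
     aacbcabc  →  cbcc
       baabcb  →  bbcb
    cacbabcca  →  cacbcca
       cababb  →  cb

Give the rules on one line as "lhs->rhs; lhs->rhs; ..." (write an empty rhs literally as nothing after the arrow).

  | bcbbbc
  | bbcaaabaabc => bbcabaabc => bbcaabc => bbcbc
  | caccbc => cbbc
  | caabcbab => cbcbab => cbcb

aa->; ab->; acc->b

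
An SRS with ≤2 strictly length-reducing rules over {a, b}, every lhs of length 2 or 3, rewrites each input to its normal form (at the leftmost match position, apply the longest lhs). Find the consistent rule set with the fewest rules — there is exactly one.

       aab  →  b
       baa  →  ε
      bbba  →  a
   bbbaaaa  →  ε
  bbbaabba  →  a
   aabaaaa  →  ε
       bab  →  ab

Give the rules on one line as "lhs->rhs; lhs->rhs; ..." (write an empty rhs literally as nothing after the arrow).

aa->; ba->a

  | aab => b
  | baa => aa => ε
  | bbba => bba => ba => a
  | bbbaaaa => bbaaaa => baaaa => aaaa => aa => ε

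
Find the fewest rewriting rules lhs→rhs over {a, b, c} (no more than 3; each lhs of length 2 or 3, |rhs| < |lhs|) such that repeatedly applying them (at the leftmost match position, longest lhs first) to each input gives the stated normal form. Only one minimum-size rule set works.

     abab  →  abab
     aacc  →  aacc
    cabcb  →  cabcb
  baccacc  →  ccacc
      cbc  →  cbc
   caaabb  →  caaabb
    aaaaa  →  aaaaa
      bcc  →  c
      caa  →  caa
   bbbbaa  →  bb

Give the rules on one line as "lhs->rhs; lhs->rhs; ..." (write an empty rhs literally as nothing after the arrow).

bac->c; bba->b; bcc->c

  | abab
  | aacc
  | cabcb
  | baccacc => ccacc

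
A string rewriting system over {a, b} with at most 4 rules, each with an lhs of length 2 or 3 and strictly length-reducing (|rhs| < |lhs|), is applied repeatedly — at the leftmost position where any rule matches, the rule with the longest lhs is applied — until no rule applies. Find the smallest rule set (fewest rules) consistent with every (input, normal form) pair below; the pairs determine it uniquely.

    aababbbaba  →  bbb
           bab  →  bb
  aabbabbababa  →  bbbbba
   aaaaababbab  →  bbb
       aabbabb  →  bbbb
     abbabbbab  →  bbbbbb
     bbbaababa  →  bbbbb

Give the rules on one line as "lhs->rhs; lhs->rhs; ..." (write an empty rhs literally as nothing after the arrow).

  | aababbbaba => abbbaba => bbbaba => bbb
  | bab => bb
  | aabbabbababa => abbabbababa => bbabbababa => bbbbababa => bbbbba
  | aaaaababbab => aaaabbab => aaabbab => aabbab => abbab => bbab => bbb

ab->b; aba->; baa->bb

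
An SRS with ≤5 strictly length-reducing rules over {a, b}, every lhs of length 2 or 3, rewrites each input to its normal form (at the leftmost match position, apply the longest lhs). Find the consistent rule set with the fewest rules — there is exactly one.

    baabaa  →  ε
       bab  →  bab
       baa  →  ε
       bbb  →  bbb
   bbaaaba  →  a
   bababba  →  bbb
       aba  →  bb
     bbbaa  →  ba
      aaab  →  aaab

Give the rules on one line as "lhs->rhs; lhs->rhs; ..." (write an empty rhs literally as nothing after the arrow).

aba->bb; abb->a; baa->; bba->

  | baabaa => baa => ε
  | bab
  | baa => ε
  | bbb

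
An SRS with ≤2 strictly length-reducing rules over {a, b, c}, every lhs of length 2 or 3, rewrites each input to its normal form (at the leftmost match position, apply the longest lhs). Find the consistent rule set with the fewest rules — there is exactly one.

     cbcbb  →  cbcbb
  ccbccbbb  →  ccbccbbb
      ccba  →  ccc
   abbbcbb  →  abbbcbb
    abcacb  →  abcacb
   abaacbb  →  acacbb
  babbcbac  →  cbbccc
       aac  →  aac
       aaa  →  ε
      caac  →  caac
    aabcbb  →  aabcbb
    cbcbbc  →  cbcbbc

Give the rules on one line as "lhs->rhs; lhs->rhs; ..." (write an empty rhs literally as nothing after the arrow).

aaa->; ba->c

  | cbcbb
  | ccbccbbb
  | ccba => ccc
  | abbbcbb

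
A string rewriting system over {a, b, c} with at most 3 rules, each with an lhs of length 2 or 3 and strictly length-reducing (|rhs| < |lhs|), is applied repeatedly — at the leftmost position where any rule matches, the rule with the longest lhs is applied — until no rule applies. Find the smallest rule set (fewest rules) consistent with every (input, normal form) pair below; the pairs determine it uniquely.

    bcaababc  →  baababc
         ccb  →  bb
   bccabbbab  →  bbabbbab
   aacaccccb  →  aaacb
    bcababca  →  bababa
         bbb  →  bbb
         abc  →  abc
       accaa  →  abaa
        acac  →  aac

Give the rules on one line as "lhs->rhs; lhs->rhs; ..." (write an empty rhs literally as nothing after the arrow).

  | bcaababc => baababc
  | ccb => bb
  | bccabbbab => bbabbbab
  | aacaccccb => aaaccccb => aaacb

ca->a; cc->b; ccc->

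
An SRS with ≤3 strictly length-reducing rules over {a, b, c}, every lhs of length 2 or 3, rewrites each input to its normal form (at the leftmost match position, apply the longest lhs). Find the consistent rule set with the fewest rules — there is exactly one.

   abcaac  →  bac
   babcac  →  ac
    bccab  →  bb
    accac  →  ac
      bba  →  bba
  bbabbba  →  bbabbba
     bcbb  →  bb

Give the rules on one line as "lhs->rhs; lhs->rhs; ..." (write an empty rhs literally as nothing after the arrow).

  | abcaac => caac => bac
  | babcac => bcac => ac
  | bccab => cab => bb
  | accac => acbc => ac

abc->c; bc->; ca->b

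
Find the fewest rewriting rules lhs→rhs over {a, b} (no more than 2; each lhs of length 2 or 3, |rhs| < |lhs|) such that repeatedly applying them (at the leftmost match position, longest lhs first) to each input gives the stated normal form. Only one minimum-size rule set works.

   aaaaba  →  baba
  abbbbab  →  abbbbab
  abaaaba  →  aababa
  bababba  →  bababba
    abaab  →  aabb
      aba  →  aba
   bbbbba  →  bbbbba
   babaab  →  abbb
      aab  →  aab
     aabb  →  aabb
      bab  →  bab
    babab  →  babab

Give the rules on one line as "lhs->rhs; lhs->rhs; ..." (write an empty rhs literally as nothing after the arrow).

  | aaaaba => baba
  | abbbbab
  | abaaaba => aababa
  | bababba

aaa->b; baa->ab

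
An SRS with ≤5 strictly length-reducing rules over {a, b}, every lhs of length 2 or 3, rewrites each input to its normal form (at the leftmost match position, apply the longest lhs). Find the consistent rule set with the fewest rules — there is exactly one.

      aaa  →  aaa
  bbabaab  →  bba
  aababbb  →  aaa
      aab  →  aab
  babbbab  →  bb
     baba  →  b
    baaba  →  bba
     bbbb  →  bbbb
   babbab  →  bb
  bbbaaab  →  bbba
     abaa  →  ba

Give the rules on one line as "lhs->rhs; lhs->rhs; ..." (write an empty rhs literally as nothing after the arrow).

aba->b; abb->aa; baa->b; bab->ba

  | aaa
  | bbabaab => bbaaab => bbab => bba
  | aababbb => abbbb => aabb => aaa
  | aab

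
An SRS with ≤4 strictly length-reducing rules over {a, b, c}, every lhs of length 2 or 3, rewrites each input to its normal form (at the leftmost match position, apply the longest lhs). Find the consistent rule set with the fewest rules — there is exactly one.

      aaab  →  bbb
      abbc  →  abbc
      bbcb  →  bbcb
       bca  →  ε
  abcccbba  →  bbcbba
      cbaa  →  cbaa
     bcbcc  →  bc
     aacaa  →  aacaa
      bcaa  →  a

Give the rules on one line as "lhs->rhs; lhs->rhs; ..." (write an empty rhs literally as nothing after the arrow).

  | aaab => bbb
  | abbc
  | bbcb
  | bca => ε

aaa->bb; bca->; bcc->aa; cbc->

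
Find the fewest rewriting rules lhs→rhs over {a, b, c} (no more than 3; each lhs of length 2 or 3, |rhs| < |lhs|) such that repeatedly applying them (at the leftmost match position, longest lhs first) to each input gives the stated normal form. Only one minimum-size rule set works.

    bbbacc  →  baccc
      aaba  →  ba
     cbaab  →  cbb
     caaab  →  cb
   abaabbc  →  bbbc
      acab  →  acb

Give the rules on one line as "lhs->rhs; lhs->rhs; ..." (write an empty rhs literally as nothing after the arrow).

ab->b; bba->ac

  | bbbacc => baccc
  | aaba => aba => ba
  | cbaab => cbab => cbb
  | caaab => caab => cab => cb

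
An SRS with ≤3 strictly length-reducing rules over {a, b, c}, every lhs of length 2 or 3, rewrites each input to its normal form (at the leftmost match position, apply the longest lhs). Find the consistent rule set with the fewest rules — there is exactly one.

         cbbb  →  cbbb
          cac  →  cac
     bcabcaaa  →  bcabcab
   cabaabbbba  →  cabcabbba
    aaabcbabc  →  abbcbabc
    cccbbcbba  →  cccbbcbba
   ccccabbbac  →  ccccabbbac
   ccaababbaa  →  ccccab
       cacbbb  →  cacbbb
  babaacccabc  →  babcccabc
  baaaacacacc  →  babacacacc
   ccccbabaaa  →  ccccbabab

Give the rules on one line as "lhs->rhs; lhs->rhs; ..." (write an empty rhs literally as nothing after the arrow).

  | cbbb
  | cac
  | bcabcaaa => bcabcab
  | cabaabbbba => cabcabbba

aa->; aaa->ab; aab->ca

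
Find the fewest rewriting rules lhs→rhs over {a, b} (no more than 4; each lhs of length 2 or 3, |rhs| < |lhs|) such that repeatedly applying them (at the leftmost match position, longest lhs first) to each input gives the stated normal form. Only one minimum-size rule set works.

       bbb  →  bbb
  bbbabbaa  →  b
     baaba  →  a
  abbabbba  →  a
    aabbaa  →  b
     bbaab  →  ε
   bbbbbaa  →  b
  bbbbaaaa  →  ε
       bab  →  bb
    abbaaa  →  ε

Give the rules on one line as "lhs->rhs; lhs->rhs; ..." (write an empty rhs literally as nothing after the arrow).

aa->; aab->; ba->b; bba->a

  | bbb
  | bbbabbaa => babbaa => bbbaa => baa => ba => b
  | baaba => baba => bba => a
  | abbabbba => aabbba => bba => a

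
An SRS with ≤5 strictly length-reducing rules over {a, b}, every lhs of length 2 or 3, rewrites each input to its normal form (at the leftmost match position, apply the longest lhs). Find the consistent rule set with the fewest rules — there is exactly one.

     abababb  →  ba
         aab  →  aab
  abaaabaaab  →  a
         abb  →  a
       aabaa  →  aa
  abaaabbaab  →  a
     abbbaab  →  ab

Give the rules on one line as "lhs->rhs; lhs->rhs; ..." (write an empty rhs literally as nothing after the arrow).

aaa->ab; aba->; bb->; bba->

  | abababb => babb => ba
  | aab
  | abaaabaaab => aabaaab => aaab => abb => a
  | abb => a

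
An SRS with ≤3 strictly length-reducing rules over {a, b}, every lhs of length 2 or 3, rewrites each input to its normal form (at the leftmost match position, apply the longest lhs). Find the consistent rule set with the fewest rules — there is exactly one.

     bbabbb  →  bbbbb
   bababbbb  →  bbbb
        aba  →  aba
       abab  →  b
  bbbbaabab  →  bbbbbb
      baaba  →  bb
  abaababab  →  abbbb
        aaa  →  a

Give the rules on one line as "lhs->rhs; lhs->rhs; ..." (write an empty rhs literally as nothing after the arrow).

aa->; bab->ab; bba->bb

  | bbabbb => bbbbb
  | bababbbb => ababbbb => aabbbb => bbbb
  | aba
  | abab => aab => b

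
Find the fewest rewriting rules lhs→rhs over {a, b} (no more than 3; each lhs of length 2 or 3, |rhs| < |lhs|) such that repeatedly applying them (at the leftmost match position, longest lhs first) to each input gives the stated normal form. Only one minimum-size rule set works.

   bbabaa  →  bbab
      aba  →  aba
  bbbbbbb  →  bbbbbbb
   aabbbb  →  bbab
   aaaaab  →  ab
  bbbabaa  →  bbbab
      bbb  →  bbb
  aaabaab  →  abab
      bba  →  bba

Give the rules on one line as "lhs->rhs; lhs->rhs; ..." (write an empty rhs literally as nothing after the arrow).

  | bbabaa => bbab
  | aba
  | bbbbbbb
  | aabbbb => babbb => bbab

aab->ba; abb->ba; baa->b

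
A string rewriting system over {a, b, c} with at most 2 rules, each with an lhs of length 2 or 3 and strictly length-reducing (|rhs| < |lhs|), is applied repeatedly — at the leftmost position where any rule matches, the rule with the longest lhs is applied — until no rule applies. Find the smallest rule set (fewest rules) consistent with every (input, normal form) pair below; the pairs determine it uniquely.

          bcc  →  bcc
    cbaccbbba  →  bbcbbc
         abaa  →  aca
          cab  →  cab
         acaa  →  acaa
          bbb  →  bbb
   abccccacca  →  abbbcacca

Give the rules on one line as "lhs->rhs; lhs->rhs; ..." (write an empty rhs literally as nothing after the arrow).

ba->c; ccc->bb

  | bcc
  | cbaccbbba => ccccbbba => bbcbbba => bbcbbc
  | abaa => aca
  | cab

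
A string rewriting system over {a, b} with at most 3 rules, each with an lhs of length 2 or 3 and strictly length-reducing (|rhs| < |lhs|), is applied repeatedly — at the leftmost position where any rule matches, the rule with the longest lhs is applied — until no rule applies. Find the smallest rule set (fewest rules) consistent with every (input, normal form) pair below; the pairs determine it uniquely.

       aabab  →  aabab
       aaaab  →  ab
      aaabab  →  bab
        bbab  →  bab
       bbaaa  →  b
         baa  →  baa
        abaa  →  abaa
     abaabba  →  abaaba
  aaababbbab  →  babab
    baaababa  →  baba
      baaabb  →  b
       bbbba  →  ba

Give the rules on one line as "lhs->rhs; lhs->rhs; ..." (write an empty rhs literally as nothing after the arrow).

  | aabab
  | aaaab => ab
  | aaabab => bab
  | bbab => bab

aaa->; bb->b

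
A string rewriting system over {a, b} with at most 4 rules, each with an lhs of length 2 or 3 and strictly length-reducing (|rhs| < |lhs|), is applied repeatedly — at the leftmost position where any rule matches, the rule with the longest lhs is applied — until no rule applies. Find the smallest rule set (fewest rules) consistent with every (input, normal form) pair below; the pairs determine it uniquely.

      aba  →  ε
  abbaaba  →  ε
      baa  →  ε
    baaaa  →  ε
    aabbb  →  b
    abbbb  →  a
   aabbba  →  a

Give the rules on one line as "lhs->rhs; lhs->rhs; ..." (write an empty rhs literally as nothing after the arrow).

aa->; ba->a; bb->

  | aba => aa => ε
  | abbaaba => aaaba => aba => aa => ε
  | baa => aa => ε
  | baaaa => aaaa => aa => ε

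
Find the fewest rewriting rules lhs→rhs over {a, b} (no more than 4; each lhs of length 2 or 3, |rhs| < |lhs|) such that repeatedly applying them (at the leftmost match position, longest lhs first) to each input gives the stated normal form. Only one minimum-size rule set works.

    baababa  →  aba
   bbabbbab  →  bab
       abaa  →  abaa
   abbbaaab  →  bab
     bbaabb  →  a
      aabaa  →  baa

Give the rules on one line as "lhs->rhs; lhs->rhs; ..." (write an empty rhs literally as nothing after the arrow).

  | baababa => bbaba => aba
  | bbabbbab => abbbab => aabab => bab
  | abaa
  | abbbaaab => aabaaab => baaab => bab

aab->b; bb->a; bba->a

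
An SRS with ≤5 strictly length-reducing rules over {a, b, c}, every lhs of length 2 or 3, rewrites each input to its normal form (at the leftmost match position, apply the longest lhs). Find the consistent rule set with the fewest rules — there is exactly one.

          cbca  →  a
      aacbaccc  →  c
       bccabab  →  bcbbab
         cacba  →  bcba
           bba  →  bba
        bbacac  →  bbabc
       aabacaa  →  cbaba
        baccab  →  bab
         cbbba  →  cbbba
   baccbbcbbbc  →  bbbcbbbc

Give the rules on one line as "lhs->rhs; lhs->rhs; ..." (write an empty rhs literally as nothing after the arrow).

  | cbca => a
  | aacbaccc => ccbaccc => ccbc => c
  | bccabab => bcbbab
  | cacba => bcba

aa->c; acc->; ca->b; cbc->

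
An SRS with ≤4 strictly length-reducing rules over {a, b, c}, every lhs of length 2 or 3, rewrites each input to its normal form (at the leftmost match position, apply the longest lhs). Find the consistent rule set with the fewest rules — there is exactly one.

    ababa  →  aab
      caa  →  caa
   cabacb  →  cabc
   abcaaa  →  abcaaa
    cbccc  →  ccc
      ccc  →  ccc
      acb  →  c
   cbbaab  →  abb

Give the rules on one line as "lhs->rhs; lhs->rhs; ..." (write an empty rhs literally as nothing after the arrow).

  | ababa => abaa => aab
  | caa
  | cabacb => cabc
  | abcaaa

acb->c; baa->ab; bab->ba; cb->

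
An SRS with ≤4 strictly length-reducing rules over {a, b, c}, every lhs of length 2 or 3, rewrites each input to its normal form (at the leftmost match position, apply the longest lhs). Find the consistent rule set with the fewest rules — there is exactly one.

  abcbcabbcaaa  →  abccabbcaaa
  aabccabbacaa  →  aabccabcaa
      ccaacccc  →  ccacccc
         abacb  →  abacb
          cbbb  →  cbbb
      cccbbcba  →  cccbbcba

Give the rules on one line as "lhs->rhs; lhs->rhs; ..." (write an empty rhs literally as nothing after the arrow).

aac->ac; bba->b; cbc->cc

  | abcbcabbcaaa => abccabbcaaa
  | aabccabbacaa => aabccabcaa
  | ccaacccc => ccacccc
  | abacb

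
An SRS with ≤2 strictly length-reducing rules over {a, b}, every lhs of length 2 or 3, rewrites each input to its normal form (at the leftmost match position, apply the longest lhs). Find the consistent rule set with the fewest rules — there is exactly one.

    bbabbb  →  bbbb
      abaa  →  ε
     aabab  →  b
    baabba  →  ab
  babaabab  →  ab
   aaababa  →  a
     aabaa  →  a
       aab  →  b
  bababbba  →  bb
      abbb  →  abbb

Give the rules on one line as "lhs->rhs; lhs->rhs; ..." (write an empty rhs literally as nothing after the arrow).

  | bbabbb => bbbb
  | abaa => aa => ε
  | aabab => bab => b
  | baabba => abba => ab

aa->; ba->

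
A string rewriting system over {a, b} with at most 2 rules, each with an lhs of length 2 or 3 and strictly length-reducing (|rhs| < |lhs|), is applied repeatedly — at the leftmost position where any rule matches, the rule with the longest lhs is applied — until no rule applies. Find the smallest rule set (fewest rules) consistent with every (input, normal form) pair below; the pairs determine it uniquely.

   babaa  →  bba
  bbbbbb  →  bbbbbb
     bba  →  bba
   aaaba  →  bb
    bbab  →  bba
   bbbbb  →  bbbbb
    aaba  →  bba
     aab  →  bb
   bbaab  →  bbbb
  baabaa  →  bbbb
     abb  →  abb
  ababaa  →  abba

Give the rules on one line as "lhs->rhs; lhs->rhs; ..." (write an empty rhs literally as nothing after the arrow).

  | babaa => baaa => bba
  | bbbbbb
  | bba
  | aaaba => baba => baa => bb

aa->b; bab->ba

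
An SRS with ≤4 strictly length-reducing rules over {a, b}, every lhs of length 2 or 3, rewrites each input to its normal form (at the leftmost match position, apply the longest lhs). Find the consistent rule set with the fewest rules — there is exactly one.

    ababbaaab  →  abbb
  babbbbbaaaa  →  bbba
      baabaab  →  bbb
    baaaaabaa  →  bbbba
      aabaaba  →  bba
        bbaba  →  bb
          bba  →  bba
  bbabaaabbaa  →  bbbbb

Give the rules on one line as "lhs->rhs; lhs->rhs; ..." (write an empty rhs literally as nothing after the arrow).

  | ababbaaab => ababaaab => abaaaab => abbaab => abbb
  | babbbbbaaaa => babbbbaaaa => babbbaaaa => babbaaaa => babaaaa => baaaaa => bbaaa => bbba
  | baabaab => bbaab => bbb
  | baaaaabaa => bbaaabaa => bbbabaa => bbbaaa => bbbba

aa->; aaa->ba; bab->ba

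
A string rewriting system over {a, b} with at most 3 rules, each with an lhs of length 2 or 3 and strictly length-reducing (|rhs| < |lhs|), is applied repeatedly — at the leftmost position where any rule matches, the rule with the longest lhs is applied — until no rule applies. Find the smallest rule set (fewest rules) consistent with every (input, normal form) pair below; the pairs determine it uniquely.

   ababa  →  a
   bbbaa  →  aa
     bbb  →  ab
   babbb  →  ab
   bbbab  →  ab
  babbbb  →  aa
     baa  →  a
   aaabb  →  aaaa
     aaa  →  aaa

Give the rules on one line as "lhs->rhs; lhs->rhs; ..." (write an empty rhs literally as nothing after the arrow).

ba->; bb->a

  | ababa => aba => a
  | bbbaa => abaa => aa
  | bbb => ab
  | babbb => bbb => ab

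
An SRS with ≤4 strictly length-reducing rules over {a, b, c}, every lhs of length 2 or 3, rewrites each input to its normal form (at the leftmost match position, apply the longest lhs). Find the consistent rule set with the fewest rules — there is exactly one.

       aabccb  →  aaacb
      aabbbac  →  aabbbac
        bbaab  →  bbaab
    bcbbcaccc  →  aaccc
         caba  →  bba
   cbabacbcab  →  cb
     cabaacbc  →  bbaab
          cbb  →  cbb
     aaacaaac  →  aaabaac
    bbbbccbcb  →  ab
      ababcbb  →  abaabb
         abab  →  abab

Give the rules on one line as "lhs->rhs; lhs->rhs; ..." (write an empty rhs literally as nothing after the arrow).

  | aabccb => aaacb
  | aabbbac
  | bbaab
  | bcbbcaccc => abbcaccc => aaccc

bbc->; bc->a; ca->b; cba->c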